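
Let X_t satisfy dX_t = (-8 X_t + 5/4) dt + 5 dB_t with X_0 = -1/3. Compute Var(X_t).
Var(X_t) = 25/16 - 25*exp(-16*t)/16

The variance V(t) = Var(X_t) satisfies V'(t) = 2 a V(t) + c^2 with V(0) = 0 (drift coefficient is linear in X, diffusion is constant). With a = -8, c = 5, the solution is
  V(t) = (c^2 / (2 a)) * (exp(2 a t) - 1)
       = (5^2 / (2*(-8))) * (exp((-16) t) - 1)
       = 25/16 - 25*exp(-16*t)/16.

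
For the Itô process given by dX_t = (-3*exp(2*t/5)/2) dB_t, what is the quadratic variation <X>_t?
<X>_t = 45*exp(4*t/5)/16 - 45/16

For an Itô process dX_t = a(t) dt + b(t) dB_t, the quadratic variation is <X>_t = int_0^t b(s)^2 ds (the drift term does not contribute). Here b(s) = -3*exp(2*s/5)/2, so
  b(s)^2 = 9*exp(4*s/5)/4.
Integrating from 0 to t:
  <X>_t = int_0^t (9*exp(4*s/5)/4) ds = 45*exp(4*t/5)/16 - 45/16.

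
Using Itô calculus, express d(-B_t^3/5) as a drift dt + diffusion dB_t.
d(-B_t^3/5) = (-3*B_t/5) dt + (-3*B_t^2/5) dB_t

Itô's formula for f(B_t) gives d f(B_t) = f'(B_t) dB_t + (1/2) f''(B_t) dt. Compute derivatives of f(x) = -x^3/5:
  f'(x)  = -3*x^2/5
  f''(x) = -6*x/5
Substitute x = B_t and multiply the f'' term by 1/2:
  drift     = (1/2) * (-6*x/5) evaluated at B_t = -3*B_t/5
  diffusion = (-3*x^2/5) evaluated at B_t = -3*B_t^2/5
Therefore d(-B_t^3/5) = (-3*B_t/5) dt + (-3*B_t^2/5) dB_t.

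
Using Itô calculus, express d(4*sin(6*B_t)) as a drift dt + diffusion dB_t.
d(4*sin(6*B_t)) = (-72*sin(6*B_t)) dt + (24*cos(6*B_t)) dB_t

Itô's formula for f(B_t) gives d f(B_t) = f'(B_t) dB_t + (1/2) f''(B_t) dt. Compute derivatives of f(x) = 4*sin(6*x):
  f'(x)  = 24*cos(6*x)
  f''(x) = -144*sin(6*x)
Substitute x = B_t and multiply the f'' term by 1/2:
  drift     = (1/2) * (-144*sin(6*x)) evaluated at B_t = -72*sin(6*B_t)
  diffusion = (24*cos(6*x)) evaluated at B_t = 24*cos(6*B_t)
Therefore d(4*sin(6*B_t)) = (-72*sin(6*B_t)) dt + (24*cos(6*B_t)) dB_t.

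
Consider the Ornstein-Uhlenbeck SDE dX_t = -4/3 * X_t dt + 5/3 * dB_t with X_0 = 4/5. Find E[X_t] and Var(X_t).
E[X_t] = 4*exp(-4*t/3)/5; Var(X_t) = 25/24 - 25*exp(-8*t/3)/24

The OU SDE dX = -theta X dt + sigma dB admits the integrating factor exp(theta t): d(exp(theta t) X_t) = sigma exp(theta t) dB_t. Integrating from 0 to t:
  X_t = x_0 * exp(-theta t) + sigma * int_0^t exp(-theta (t-s)) dB_s.
The Itô integral has mean 0 and (by the Itô isometry) variance sigma^2 * int_0^t exp(-2 theta (t - s)) ds = sigma^2 * (1 - exp(-2 theta t)) / (2 theta).
With theta = 4/3, sigma = 5/3, x_0 = 4/5:
  E[X_t] = 4/5 * exp(-4/3 t) = 4*exp(-4*t/3)/5
  Var(X_t) = (5/3)^2 * (1 - exp(-2*4/3 t)) / (2 * 4/3) = 25/24 - 25*exp(-8*t/3)/24.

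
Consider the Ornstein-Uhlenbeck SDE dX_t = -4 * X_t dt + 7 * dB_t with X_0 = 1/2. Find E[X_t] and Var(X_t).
E[X_t] = exp(-4*t)/2; Var(X_t) = 49/8 - 49*exp(-8*t)/8

The OU SDE dX = -theta X dt + sigma dB admits the integrating factor exp(theta t): d(exp(theta t) X_t) = sigma exp(theta t) dB_t. Integrating from 0 to t:
  X_t = x_0 * exp(-theta t) + sigma * int_0^t exp(-theta (t-s)) dB_s.
The Itô integral has mean 0 and (by the Itô isometry) variance sigma^2 * int_0^t exp(-2 theta (t - s)) ds = sigma^2 * (1 - exp(-2 theta t)) / (2 theta).
With theta = 4, sigma = 7, x_0 = 1/2:
  E[X_t] = 1/2 * exp(-4 t) = exp(-4*t)/2
  Var(X_t) = (7)^2 * (1 - exp(-2*4 t)) / (2 * 4) = 49/8 - 49*exp(-8*t)/8.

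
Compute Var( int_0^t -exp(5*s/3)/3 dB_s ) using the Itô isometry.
Var = exp(10*t/3)/30 - 1/30

The Itô integral of a deterministic integrand f(s) has mean 0 because each increment f(s) * (B_{s+ds} - B_s) has mean 0. By the Itô isometry:
  Var( int_0^t f(s) dB_s ) = E[ (int_0^t f(s) dB_s)^2 ] = int_0^t f(s)^2 ds.
Here f(s) = -exp(5*s/3)/3, so f(s)^2 = exp(10*s/3)/9. Integrate:
  int_0^t (exp(10*s/3)/9) ds = exp(10*t/3)/30 - 1/30.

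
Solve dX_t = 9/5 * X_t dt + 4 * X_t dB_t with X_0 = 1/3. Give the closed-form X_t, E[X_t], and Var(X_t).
X_t = 1/3 * exp((-31/5) t + (4) B_t); E[X_t] = exp(9*t/5)/3; Var(X_t) = (exp(16*t) - 1)*exp(18*t/5)/9

For GBM dX = mu X dt + sigma X dB with X_0 = x_0, apply Itô to Y = log X: dY = (mu - sigma^2/2) dt + sigma dB, so Y_t = log(x_0) + (mu - sigma^2/2) t + sigma B_t and hence X_t = x_0 * exp((mu - sigma^2/2) t + sigma B_t).
With mu = 9/5, sigma = 4, x_0 = 1/3, this gives:
  X_t = 1/3 * exp((-31/5) * t + (4) * B_t).
Since sigma*B_t ~ Normal(0, sigma^2 t), E[exp(sigma*B_t)] = exp(sigma^2 t / 2); so E[X_t] = x_0 * exp((mu - sigma^2/2) t) * exp(sigma^2 t / 2) = x_0 * exp(mu t) = exp(9*t/5)/3.
Var(X_t) = E[X_t^2] - (E[X_t])^2 = x_0^2 * exp(2 mu t) * (exp(sigma^2 t) - 1) = (exp(16*t) - 1)*exp(18*t/5)/9.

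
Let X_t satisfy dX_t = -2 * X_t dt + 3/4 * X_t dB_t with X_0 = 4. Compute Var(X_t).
Var(X_t) = (16*exp(9*t/16) - 16)*exp(-4*t)

For GBM dX = mu X dt + sigma X dB with X_0 = x_0, apply Itô to Y = log X: dY = (mu - sigma^2/2) dt + sigma dB, so Y_t = log(x_0) + (mu - sigma^2/2) t + sigma B_t and hence X_t = x_0 * exp((mu - sigma^2/2) t + sigma B_t).
With mu = -2, sigma = 3/4, x_0 = 4, this gives:
  X_t = 4 * exp((-73/32) * t + (3/4) * B_t).
Since sigma*B_t ~ Normal(0, sigma^2 t), E[exp(sigma*B_t)] = exp(sigma^2 t / 2); so E[X_t] = x_0 * exp((mu - sigma^2/2) t) * exp(sigma^2 t / 2) = x_0 * exp(mu t) = 4*exp(-2*t).
Var(X_t) = E[X_t^2] - (E[X_t])^2 = x_0^2 * exp(2 mu t) * (exp(sigma^2 t) - 1) = (16*exp(9*t/16) - 16)*exp(-4*t).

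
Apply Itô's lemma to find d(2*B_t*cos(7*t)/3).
d(2*B_t*cos(7*t)/3) = (-14*B_t*sin(7*t)/3) dt + (2*cos(7*t)/3) dB_t

Itô's formula for f(t, x): d f(t, B_t) = (f_t + (1/2) f_xx) dt + f_x dB_t. Compute partials of f(t, x) = 2*x*cos(7*t)/3:
  f_t(t,x)  = -14*x*sin(7*t)/3
  f_x(t,x)  = 2*cos(7*t)/3
  f_xx(t,x) = 0
Assemble drift = f_t + (1/2) f_xx = -14*x*sin(7*t)/3 and diffusion = f_x = 2*cos(7*t)/3. Substituting x = B_t:
  d(2*B_t*cos(7*t)/3) = (-14*B_t*sin(7*t)/3) dt + (2*cos(7*t)/3) dB_t.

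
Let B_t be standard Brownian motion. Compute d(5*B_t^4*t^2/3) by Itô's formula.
d(5*B_t^4*t^2/3) = (10*B_t^2*t*(B_t^2 + 3*t)/3) dt + (20*B_t^3*t^2/3) dB_t

Itô's formula for f(t, x): d f(t, B_t) = (f_t + (1/2) f_xx) dt + f_x dB_t. Compute partials of f(t, x) = 5*t^2*x^4/3:
  f_t(t,x)  = 10*t*x^4/3
  f_x(t,x)  = 20*t^2*x^3/3
  f_xx(t,x) = 20*t^2*x^2
Assemble drift = f_t + (1/2) f_xx = 10*t*x^2*(3*t + x^2)/3 and diffusion = f_x = 20*t^2*x^3/3. Substituting x = B_t:
  d(5*B_t^4*t^2/3) = (10*B_t^2*t*(B_t^2 + 3*t)/3) dt + (20*B_t^3*t^2/3) dB_t.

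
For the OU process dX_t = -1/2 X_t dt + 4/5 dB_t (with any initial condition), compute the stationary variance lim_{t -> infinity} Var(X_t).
lim Var(X_t) = 16/25

The OU SDE dX = -theta X dt + sigma dB admits the integrating factor exp(theta t): d(exp(theta t) X_t) = sigma exp(theta t) dB_t. Integrating from 0 to t gives X_t = x_0 * exp(-theta t) + sigma * int_0^t exp(-theta (t-s)) dB_s for any initial x_0. The Itô integral has variance (by the Itô isometry) sigma^2 * int_0^t exp(-2 theta (t - s)) ds = sigma^2 * (1 - exp(-2 theta t)) / (2 theta), independent of x_0.
With theta = 1/2, sigma = 4/5:
  Var(X_t) = (4/5)^2 * (1 - exp(-2*1/2 t)) / (2 * 1/2) = 16/25 - 16*exp(-t)/25.
As t -> infinity, exp(-2*1/2 t) -> 0, so the stationary variance is sigma^2 / (2 theta) = 16/25.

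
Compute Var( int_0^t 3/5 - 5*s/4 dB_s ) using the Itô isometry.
Var = t*(625*t^2 - 900*t + 432)/1200

The Itô integral of a deterministic integrand f(s) has mean 0 because each increment f(s) * (B_{s+ds} - B_s) has mean 0. By the Itô isometry:
  Var( int_0^t f(s) dB_s ) = E[ (int_0^t f(s) dB_s)^2 ] = int_0^t f(s)^2 ds.
Here f(s) = 3/5 - 5*s/4, so f(s)^2 = (25*s - 12)^2/400. Integrate:
  int_0^t ((25*s - 12)^2/400) ds = t*(625*t^2 - 900*t + 432)/1200.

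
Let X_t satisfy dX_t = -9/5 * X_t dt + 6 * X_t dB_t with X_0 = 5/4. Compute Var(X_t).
Var(X_t) = (25*exp(36*t) - 25)*exp(-18*t/5)/16

For GBM dX = mu X dt + sigma X dB with X_0 = x_0, apply Itô to Y = log X: dY = (mu - sigma^2/2) dt + sigma dB, so Y_t = log(x_0) + (mu - sigma^2/2) t + sigma B_t and hence X_t = x_0 * exp((mu - sigma^2/2) t + sigma B_t).
With mu = -9/5, sigma = 6, x_0 = 5/4, this gives:
  X_t = 5/4 * exp((-99/5) * t + (6) * B_t).
Since sigma*B_t ~ Normal(0, sigma^2 t), E[exp(sigma*B_t)] = exp(sigma^2 t / 2); so E[X_t] = x_0 * exp((mu - sigma^2/2) t) * exp(sigma^2 t / 2) = x_0 * exp(mu t) = 5*exp(-9*t/5)/4.
Var(X_t) = E[X_t^2] - (E[X_t])^2 = x_0^2 * exp(2 mu t) * (exp(sigma^2 t) - 1) = (25*exp(36*t) - 25)*exp(-18*t/5)/16.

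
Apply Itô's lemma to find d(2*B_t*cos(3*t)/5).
d(2*B_t*cos(3*t)/5) = (-6*B_t*sin(3*t)/5) dt + (2*cos(3*t)/5) dB_t

Itô's formula for f(t, x): d f(t, B_t) = (f_t + (1/2) f_xx) dt + f_x dB_t. Compute partials of f(t, x) = 2*x*cos(3*t)/5:
  f_t(t,x)  = -6*x*sin(3*t)/5
  f_x(t,x)  = 2*cos(3*t)/5
  f_xx(t,x) = 0
Assemble drift = f_t + (1/2) f_xx = -6*x*sin(3*t)/5 and diffusion = f_x = 2*cos(3*t)/5. Substituting x = B_t:
  d(2*B_t*cos(3*t)/5) = (-6*B_t*sin(3*t)/5) dt + (2*cos(3*t)/5) dB_t.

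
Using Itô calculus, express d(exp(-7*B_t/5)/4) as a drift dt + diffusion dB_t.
d(exp(-7*B_t/5)/4) = (49*exp(-7*B_t/5)/200) dt + (-7*exp(-7*B_t/5)/20) dB_t

Itô's formula for f(B_t) gives d f(B_t) = f'(B_t) dB_t + (1/2) f''(B_t) dt. Compute derivatives of f(x) = exp(-7*x/5)/4:
  f'(x)  = -7*exp(-7*x/5)/20
  f''(x) = 49*exp(-7*x/5)/100
Substitute x = B_t and multiply the f'' term by 1/2:
  drift     = (1/2) * (49*exp(-7*x/5)/100) evaluated at B_t = 49*exp(-7*B_t/5)/200
  diffusion = (-7*exp(-7*x/5)/20) evaluated at B_t = -7*exp(-7*B_t/5)/20
Therefore d(exp(-7*B_t/5)/4) = (49*exp(-7*B_t/5)/200) dt + (-7*exp(-7*B_t/5)/20) dB_t.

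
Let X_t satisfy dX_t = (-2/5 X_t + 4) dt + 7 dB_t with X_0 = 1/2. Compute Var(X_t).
Var(X_t) = 245/4 - 245*exp(-4*t/5)/4

The variance V(t) = Var(X_t) satisfies V'(t) = 2 a V(t) + c^2 with V(0) = 0 (drift coefficient is linear in X, diffusion is constant). With a = -2/5, c = 7, the solution is
  V(t) = (c^2 / (2 a)) * (exp(2 a t) - 1)
       = (7^2 / (2*(-2/5))) * (exp((-4/5) t) - 1)
       = 245/4 - 245*exp(-4*t/5)/4.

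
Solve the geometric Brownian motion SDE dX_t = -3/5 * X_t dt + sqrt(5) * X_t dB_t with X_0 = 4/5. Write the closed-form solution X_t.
X_t = 4/5 * exp((-31/10) * t + (sqrt(5)) * B_t)

For GBM dX = mu X dt + sigma X dB with X_0 = x_0, apply Itô to Y = log X: dY = (mu - sigma^2/2) dt + sigma dB, so Y_t = log(x_0) + (mu - sigma^2/2) t + sigma B_t and hence X_t = x_0 * exp((mu - sigma^2/2) t + sigma B_t).
With mu = -3/5, sigma = sqrt(5), x_0 = 4/5, this gives:
  X_t = 4/5 * exp((-31/10) * t + (sqrt(5)) * B_t).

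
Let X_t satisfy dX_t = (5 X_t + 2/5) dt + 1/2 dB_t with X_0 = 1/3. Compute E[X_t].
E[X_t] = 31*exp(5*t)/75 - 2/25

Taking expectations and using E[dB_t] = 0, the mean m(t) = E[X_t] satisfies the ODE m'(t) = a m(t) + b with m(0) = x_0. With a = 5, b = 2/5, x_0 = 1/3, the solution is
  m(t) = x_0 * exp(a t) + (b/a) * (exp(a t) - 1)
       = (1/3) * exp(5 t) + ((2/5)/5) * (exp(5 t) - 1)
       = 31*exp(5*t)/75 - 2/25.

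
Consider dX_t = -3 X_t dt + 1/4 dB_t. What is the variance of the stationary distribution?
lim Var(X_t) = 1/96

The OU SDE dX = -theta X dt + sigma dB admits the integrating factor exp(theta t): d(exp(theta t) X_t) = sigma exp(theta t) dB_t. Integrating from 0 to t gives X_t = x_0 * exp(-theta t) + sigma * int_0^t exp(-theta (t-s)) dB_s for any initial x_0. The Itô integral has variance (by the Itô isometry) sigma^2 * int_0^t exp(-2 theta (t - s)) ds = sigma^2 * (1 - exp(-2 theta t)) / (2 theta), independent of x_0.
With theta = 3, sigma = 1/4:
  Var(X_t) = (1/4)^2 * (1 - exp(-2*3 t)) / (2 * 3) = 1/96 - exp(-6*t)/96.
As t -> infinity, exp(-2*3 t) -> 0, so the stationary variance is sigma^2 / (2 theta) = 1/96.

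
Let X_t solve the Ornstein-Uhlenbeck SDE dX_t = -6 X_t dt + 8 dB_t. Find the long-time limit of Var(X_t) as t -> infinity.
lim Var(X_t) = 16/3

The OU SDE dX = -theta X dt + sigma dB admits the integrating factor exp(theta t): d(exp(theta t) X_t) = sigma exp(theta t) dB_t. Integrating from 0 to t gives X_t = x_0 * exp(-theta t) + sigma * int_0^t exp(-theta (t-s)) dB_s for any initial x_0. The Itô integral has variance (by the Itô isometry) sigma^2 * int_0^t exp(-2 theta (t - s)) ds = sigma^2 * (1 - exp(-2 theta t)) / (2 theta), independent of x_0.
With theta = 6, sigma = 8:
  Var(X_t) = (8)^2 * (1 - exp(-2*6 t)) / (2 * 6) = 16/3 - 16*exp(-12*t)/3.
As t -> infinity, exp(-2*6 t) -> 0, so the stationary variance is sigma^2 / (2 theta) = 16/3.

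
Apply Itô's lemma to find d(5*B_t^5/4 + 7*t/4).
d(5*B_t^5/4 + 7*t/4) = (25*B_t^3/2 + 7/4) dt + (25*B_t^4/4) dB_t

Itô's formula for f(t, x): d f(t, B_t) = (f_t + (1/2) f_xx) dt + f_x dB_t. Compute partials of f(t, x) = 7*t/4 + 5*x^5/4:
  f_t(t,x)  = 7/4
  f_x(t,x)  = 25*x^4/4
  f_xx(t,x) = 25*x^3
Assemble drift = f_t + (1/2) f_xx = 25*x^3/2 + 7/4 and diffusion = f_x = 25*x^4/4. Substituting x = B_t:
  d(5*B_t^5/4 + 7*t/4) = (25*B_t^3/2 + 7/4) dt + (25*B_t^4/4) dB_t.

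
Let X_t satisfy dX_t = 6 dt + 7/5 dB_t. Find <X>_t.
<X>_t = 49*t/25

For an Itô process dX_t = a(t) dt + b(t) dB_t, the quadratic variation is <X>_t = int_0^t b(s)^2 ds (the drift term does not contribute). Here b(s) = 7/5, so
  b(s)^2 = 49/25.
Integrating from 0 to t:
  <X>_t = int_0^t (49/25) ds = 49*t/25.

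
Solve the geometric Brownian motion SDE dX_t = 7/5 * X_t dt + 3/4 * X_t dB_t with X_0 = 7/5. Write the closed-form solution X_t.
X_t = 7/5 * exp((179/160) * t + (3/4) * B_t)

For GBM dX = mu X dt + sigma X dB with X_0 = x_0, apply Itô to Y = log X: dY = (mu - sigma^2/2) dt + sigma dB, so Y_t = log(x_0) + (mu - sigma^2/2) t + sigma B_t and hence X_t = x_0 * exp((mu - sigma^2/2) t + sigma B_t).
With mu = 7/5, sigma = 3/4, x_0 = 7/5, this gives:
  X_t = 7/5 * exp((179/160) * t + (3/4) * B_t).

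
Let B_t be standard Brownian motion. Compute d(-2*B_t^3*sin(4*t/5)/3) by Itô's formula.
d(-2*B_t^3*sin(4*t/5)/3) = (-2*B_t*(4*B_t^2*cos(4*t/5)/15 + sin(4*t/5))) dt + (-2*B_t^2*sin(4*t/5)) dB_t

Itô's formula for f(t, x): d f(t, B_t) = (f_t + (1/2) f_xx) dt + f_x dB_t. Compute partials of f(t, x) = -2*x^3*sin(4*t/5)/3:
  f_t(t,x)  = -8*x^3*cos(4*t/5)/15
  f_x(t,x)  = -2*x^2*sin(4*t/5)
  f_xx(t,x) = -4*x*sin(4*t/5)
Assemble drift = f_t + (1/2) f_xx = -2*x*(4*x^2*cos(4*t/5)/15 + sin(4*t/5)) and diffusion = f_x = -2*x^2*sin(4*t/5). Substituting x = B_t:
  d(-2*B_t^3*sin(4*t/5)/3) = (-2*B_t*(4*B_t^2*cos(4*t/5)/15 + sin(4*t/5))) dt + (-2*B_t^2*sin(4*t/5)) dB_t.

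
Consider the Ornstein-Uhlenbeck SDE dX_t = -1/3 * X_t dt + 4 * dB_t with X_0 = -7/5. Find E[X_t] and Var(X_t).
E[X_t] = -7*exp(-t/3)/5; Var(X_t) = 24 - 24*exp(-2*t/3)

The OU SDE dX = -theta X dt + sigma dB admits the integrating factor exp(theta t): d(exp(theta t) X_t) = sigma exp(theta t) dB_t. Integrating from 0 to t:
  X_t = x_0 * exp(-theta t) + sigma * int_0^t exp(-theta (t-s)) dB_s.
The Itô integral has mean 0 and (by the Itô isometry) variance sigma^2 * int_0^t exp(-2 theta (t - s)) ds = sigma^2 * (1 - exp(-2 theta t)) / (2 theta).
With theta = 1/3, sigma = 4, x_0 = -7/5:
  E[X_t] = -7/5 * exp(-1/3 t) = -7*exp(-t/3)/5
  Var(X_t) = (4)^2 * (1 - exp(-2*1/3 t)) / (2 * 1/3) = 24 - 24*exp(-2*t/3).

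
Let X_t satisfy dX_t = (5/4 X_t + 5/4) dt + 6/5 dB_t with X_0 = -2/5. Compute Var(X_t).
Var(X_t) = 72*exp(5*t/2)/125 - 72/125

The variance V(t) = Var(X_t) satisfies V'(t) = 2 a V(t) + c^2 with V(0) = 0 (drift coefficient is linear in X, diffusion is constant). With a = 5/4, c = 6/5, the solution is
  V(t) = (c^2 / (2 a)) * (exp(2 a t) - 1)
       = ((6/5)^2 / (2*(5/4))) * (exp((5/2) t) - 1)
       = 72*exp(5*t/2)/125 - 72/125.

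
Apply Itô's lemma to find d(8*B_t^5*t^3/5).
d(8*B_t^5*t^3/5) = (B_t^3*t^2*(24*B_t^2/5 + 16*t)) dt + (8*B_t^4*t^3) dB_t

Itô's formula for f(t, x): d f(t, B_t) = (f_t + (1/2) f_xx) dt + f_x dB_t. Compute partials of f(t, x) = 8*t^3*x^5/5:
  f_t(t,x)  = 24*t^2*x^5/5
  f_x(t,x)  = 8*t^3*x^4
  f_xx(t,x) = 32*t^3*x^3
Assemble drift = f_t + (1/2) f_xx = t^2*x^3*(16*t + 24*x^2/5) and diffusion = f_x = 8*t^3*x^4. Substituting x = B_t:
  d(8*B_t^5*t^3/5) = (B_t^3*t^2*(24*B_t^2/5 + 16*t)) dt + (8*B_t^4*t^3) dB_t.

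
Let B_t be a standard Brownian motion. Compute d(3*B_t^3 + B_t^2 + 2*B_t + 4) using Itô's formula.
d(3*B_t^3 + B_t^2 + 2*B_t + 4) = (9*B_t + 1) dt + (9*B_t^2 + 2*B_t + 2) dB_t

Itô's formula for f(B_t) gives d f(B_t) = f'(B_t) dB_t + (1/2) f''(B_t) dt. Compute derivatives of f(x) = 3*x^3 + x^2 + 2*x + 4:
  f'(x)  = 9*x^2 + 2*x + 2
  f''(x) = 18*x + 2
Substitute x = B_t and multiply the f'' term by 1/2:
  drift     = (1/2) * (18*x + 2) evaluated at B_t = 9*B_t + 1
  diffusion = (9*x^2 + 2*x + 2) evaluated at B_t = 9*B_t^2 + 2*B_t + 2
Therefore d(3*B_t^3 + B_t^2 + 2*B_t + 4) = (9*B_t + 1) dt + (9*B_t^2 + 2*B_t + 2) dB_t.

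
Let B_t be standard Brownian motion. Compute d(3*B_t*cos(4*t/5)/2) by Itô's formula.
d(3*B_t*cos(4*t/5)/2) = (-6*B_t*sin(4*t/5)/5) dt + (3*cos(4*t/5)/2) dB_t

Itô's formula for f(t, x): d f(t, B_t) = (f_t + (1/2) f_xx) dt + f_x dB_t. Compute partials of f(t, x) = 3*x*cos(4*t/5)/2:
  f_t(t,x)  = -6*x*sin(4*t/5)/5
  f_x(t,x)  = 3*cos(4*t/5)/2
  f_xx(t,x) = 0
Assemble drift = f_t + (1/2) f_xx = -6*x*sin(4*t/5)/5 and diffusion = f_x = 3*cos(4*t/5)/2. Substituting x = B_t:
  d(3*B_t*cos(4*t/5)/2) = (-6*B_t*sin(4*t/5)/5) dt + (3*cos(4*t/5)/2) dB_t.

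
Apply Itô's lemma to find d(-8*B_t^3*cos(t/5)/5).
d(-8*B_t^3*cos(t/5)/5) = (8*B_t*(B_t^2*sin(t/5) - 15*cos(t/5))/25) dt + (-24*B_t^2*cos(t/5)/5) dB_t

Itô's formula for f(t, x): d f(t, B_t) = (f_t + (1/2) f_xx) dt + f_x dB_t. Compute partials of f(t, x) = -8*x^3*cos(t/5)/5:
  f_t(t,x)  = 8*x^3*sin(t/5)/25
  f_x(t,x)  = -24*x^2*cos(t/5)/5
  f_xx(t,x) = -48*x*cos(t/5)/5
Assemble drift = f_t + (1/2) f_xx = 8*x*(x^2*sin(t/5) - 15*cos(t/5))/25 and diffusion = f_x = -24*x^2*cos(t/5)/5. Substituting x = B_t:
  d(-8*B_t^3*cos(t/5)/5) = (8*B_t*(B_t^2*sin(t/5) - 15*cos(t/5))/25) dt + (-24*B_t^2*cos(t/5)/5) dB_t.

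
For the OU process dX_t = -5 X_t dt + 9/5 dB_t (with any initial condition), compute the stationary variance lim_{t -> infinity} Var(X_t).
lim Var(X_t) = 81/250

The OU SDE dX = -theta X dt + sigma dB admits the integrating factor exp(theta t): d(exp(theta t) X_t) = sigma exp(theta t) dB_t. Integrating from 0 to t gives X_t = x_0 * exp(-theta t) + sigma * int_0^t exp(-theta (t-s)) dB_s for any initial x_0. The Itô integral has variance (by the Itô isometry) sigma^2 * int_0^t exp(-2 theta (t - s)) ds = sigma^2 * (1 - exp(-2 theta t)) / (2 theta), independent of x_0.
With theta = 5, sigma = 9/5:
  Var(X_t) = (9/5)^2 * (1 - exp(-2*5 t)) / (2 * 5) = 81/250 - 81*exp(-10*t)/250.
As t -> infinity, exp(-2*5 t) -> 0, so the stationary variance is sigma^2 / (2 theta) = 81/250.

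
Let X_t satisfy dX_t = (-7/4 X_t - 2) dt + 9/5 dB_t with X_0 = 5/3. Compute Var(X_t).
Var(X_t) = 162/175 - 162*exp(-7*t/2)/175

The variance V(t) = Var(X_t) satisfies V'(t) = 2 a V(t) + c^2 with V(0) = 0 (drift coefficient is linear in X, diffusion is constant). With a = -7/4, c = 9/5, the solution is
  V(t) = (c^2 / (2 a)) * (exp(2 a t) - 1)
       = ((9/5)^2 / (2*(-7/4))) * (exp((-7/2) t) - 1)
       = 162/175 - 162*exp(-7*t/2)/175.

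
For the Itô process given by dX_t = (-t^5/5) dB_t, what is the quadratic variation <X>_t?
<X>_t = t^11/275

For an Itô process dX_t = a(t) dt + b(t) dB_t, the quadratic variation is <X>_t = int_0^t b(s)^2 ds (the drift term does not contribute). Here b(s) = -s^5/5, so
  b(s)^2 = s^10/25.
Integrating from 0 to t:
  <X>_t = int_0^t (s^10/25) ds = t^11/275.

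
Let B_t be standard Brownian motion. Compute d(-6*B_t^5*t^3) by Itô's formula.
d(-6*B_t^5*t^3) = (B_t^3*t^2*(-18*B_t^2 - 60*t)) dt + (-30*B_t^4*t^3) dB_t

Itô's formula for f(t, x): d f(t, B_t) = (f_t + (1/2) f_xx) dt + f_x dB_t. Compute partials of f(t, x) = -6*t^3*x^5:
  f_t(t,x)  = -18*t^2*x^5
  f_x(t,x)  = -30*t^3*x^4
  f_xx(t,x) = -120*t^3*x^3
Assemble drift = f_t + (1/2) f_xx = t^2*x^3*(-60*t - 18*x^2) and diffusion = f_x = -30*t^3*x^4. Substituting x = B_t:
  d(-6*B_t^5*t^3) = (B_t^3*t^2*(-18*B_t^2 - 60*t)) dt + (-30*B_t^4*t^3) dB_t.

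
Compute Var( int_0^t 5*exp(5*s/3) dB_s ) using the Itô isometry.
Var = 15*exp(10*t/3)/2 - 15/2

The Itô integral of a deterministic integrand f(s) has mean 0 because each increment f(s) * (B_{s+ds} - B_s) has mean 0. By the Itô isometry:
  Var( int_0^t f(s) dB_s ) = E[ (int_0^t f(s) dB_s)^2 ] = int_0^t f(s)^2 ds.
Here f(s) = 5*exp(5*s/3), so f(s)^2 = 25*exp(10*s/3). Integrate:
  int_0^t (25*exp(10*s/3)) ds = 15*exp(10*t/3)/2 - 15/2.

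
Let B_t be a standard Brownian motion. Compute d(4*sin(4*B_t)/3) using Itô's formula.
d(4*sin(4*B_t)/3) = (-32*sin(4*B_t)/3) dt + (16*cos(4*B_t)/3) dB_t

Itô's formula for f(B_t) gives d f(B_t) = f'(B_t) dB_t + (1/2) f''(B_t) dt. Compute derivatives of f(x) = 4*sin(4*x)/3:
  f'(x)  = 16*cos(4*x)/3
  f''(x) = -64*sin(4*x)/3
Substitute x = B_t and multiply the f'' term by 1/2:
  drift     = (1/2) * (-64*sin(4*x)/3) evaluated at B_t = -32*sin(4*B_t)/3
  diffusion = (16*cos(4*x)/3) evaluated at B_t = 16*cos(4*B_t)/3
Therefore d(4*sin(4*B_t)/3) = (-32*sin(4*B_t)/3) dt + (16*cos(4*B_t)/3) dB_t.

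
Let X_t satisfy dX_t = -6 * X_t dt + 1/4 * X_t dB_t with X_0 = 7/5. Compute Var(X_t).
Var(X_t) = (49*exp(t/16) - 49)*exp(-12*t)/25

For GBM dX = mu X dt + sigma X dB with X_0 = x_0, apply Itô to Y = log X: dY = (mu - sigma^2/2) dt + sigma dB, so Y_t = log(x_0) + (mu - sigma^2/2) t + sigma B_t and hence X_t = x_0 * exp((mu - sigma^2/2) t + sigma B_t).
With mu = -6, sigma = 1/4, x_0 = 7/5, this gives:
  X_t = 7/5 * exp((-193/32) * t + (1/4) * B_t).
Since sigma*B_t ~ Normal(0, sigma^2 t), E[exp(sigma*B_t)] = exp(sigma^2 t / 2); so E[X_t] = x_0 * exp((mu - sigma^2/2) t) * exp(sigma^2 t / 2) = x_0 * exp(mu t) = 7*exp(-6*t)/5.
Var(X_t) = E[X_t^2] - (E[X_t])^2 = x_0^2 * exp(2 mu t) * (exp(sigma^2 t) - 1) = (49*exp(t/16) - 49)*exp(-12*t)/25.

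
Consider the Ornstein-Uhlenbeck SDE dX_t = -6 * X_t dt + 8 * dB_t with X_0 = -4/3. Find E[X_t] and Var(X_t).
E[X_t] = -4*exp(-6*t)/3; Var(X_t) = 16/3 - 16*exp(-12*t)/3

The OU SDE dX = -theta X dt + sigma dB admits the integrating factor exp(theta t): d(exp(theta t) X_t) = sigma exp(theta t) dB_t. Integrating from 0 to t:
  X_t = x_0 * exp(-theta t) + sigma * int_0^t exp(-theta (t-s)) dB_s.
The Itô integral has mean 0 and (by the Itô isometry) variance sigma^2 * int_0^t exp(-2 theta (t - s)) ds = sigma^2 * (1 - exp(-2 theta t)) / (2 theta).
With theta = 6, sigma = 8, x_0 = -4/3:
  E[X_t] = -4/3 * exp(-6 t) = -4*exp(-6*t)/3
  Var(X_t) = (8)^2 * (1 - exp(-2*6 t)) / (2 * 6) = 16/3 - 16*exp(-12*t)/3.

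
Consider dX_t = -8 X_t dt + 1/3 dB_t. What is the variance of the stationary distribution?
lim Var(X_t) = 1/144

The OU SDE dX = -theta X dt + sigma dB admits the integrating factor exp(theta t): d(exp(theta t) X_t) = sigma exp(theta t) dB_t. Integrating from 0 to t gives X_t = x_0 * exp(-theta t) + sigma * int_0^t exp(-theta (t-s)) dB_s for any initial x_0. The Itô integral has variance (by the Itô isometry) sigma^2 * int_0^t exp(-2 theta (t - s)) ds = sigma^2 * (1 - exp(-2 theta t)) / (2 theta), independent of x_0.
With theta = 8, sigma = 1/3:
  Var(X_t) = (1/3)^2 * (1 - exp(-2*8 t)) / (2 * 8) = 1/144 - exp(-16*t)/144.
As t -> infinity, exp(-2*8 t) -> 0, so the stationary variance is sigma^2 / (2 theta) = 1/144.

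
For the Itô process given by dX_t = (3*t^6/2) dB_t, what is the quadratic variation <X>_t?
<X>_t = 9*t^13/52

For an Itô process dX_t = a(t) dt + b(t) dB_t, the quadratic variation is <X>_t = int_0^t b(s)^2 ds (the drift term does not contribute). Here b(s) = 3*s^6/2, so
  b(s)^2 = 9*s^12/4.
Integrating from 0 to t:
  <X>_t = int_0^t (9*s^12/4) ds = 9*t^13/52.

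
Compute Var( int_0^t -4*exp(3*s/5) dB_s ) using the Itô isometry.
Var = 40*exp(6*t/5)/3 - 40/3

The Itô integral of a deterministic integrand f(s) has mean 0 because each increment f(s) * (B_{s+ds} - B_s) has mean 0. By the Itô isometry:
  Var( int_0^t f(s) dB_s ) = E[ (int_0^t f(s) dB_s)^2 ] = int_0^t f(s)^2 ds.
Here f(s) = -4*exp(3*s/5), so f(s)^2 = 16*exp(6*s/5). Integrate:
  int_0^t (16*exp(6*s/5)) ds = 40*exp(6*t/5)/3 - 40/3.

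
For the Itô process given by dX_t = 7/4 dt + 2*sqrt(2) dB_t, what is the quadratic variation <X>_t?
<X>_t = 8*t

For an Itô process dX_t = a(t) dt + b(t) dB_t, the quadratic variation is <X>_t = int_0^t b(s)^2 ds (the drift term does not contribute). Here b(s) = 2*sqrt(2), so
  b(s)^2 = 8.
Integrating from 0 to t:
  <X>_t = int_0^t (8) ds = 8*t.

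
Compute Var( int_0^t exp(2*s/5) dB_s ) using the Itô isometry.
Var = 5*exp(4*t/5)/4 - 5/4

The Itô integral of a deterministic integrand f(s) has mean 0 because each increment f(s) * (B_{s+ds} - B_s) has mean 0. By the Itô isometry:
  Var( int_0^t f(s) dB_s ) = E[ (int_0^t f(s) dB_s)^2 ] = int_0^t f(s)^2 ds.
Here f(s) = exp(2*s/5), so f(s)^2 = exp(4*s/5). Integrate:
  int_0^t (exp(4*s/5)) ds = 5*exp(4*t/5)/4 - 5/4.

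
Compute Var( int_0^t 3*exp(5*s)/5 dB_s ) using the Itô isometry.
Var = 9*exp(10*t)/250 - 9/250

The Itô integral of a deterministic integrand f(s) has mean 0 because each increment f(s) * (B_{s+ds} - B_s) has mean 0. By the Itô isometry:
  Var( int_0^t f(s) dB_s ) = E[ (int_0^t f(s) dB_s)^2 ] = int_0^t f(s)^2 ds.
Here f(s) = 3*exp(5*s)/5, so f(s)^2 = 9*exp(10*s)/25. Integrate:
  int_0^t (9*exp(10*s)/25) ds = 9*exp(10*t)/250 - 9/250.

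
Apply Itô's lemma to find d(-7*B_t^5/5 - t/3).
d(-7*B_t^5/5 - t/3) = (-14*B_t^3 - 1/3) dt + (-7*B_t^4) dB_t

Itô's formula for f(t, x): d f(t, B_t) = (f_t + (1/2) f_xx) dt + f_x dB_t. Compute partials of f(t, x) = -t/3 - 7*x^5/5:
  f_t(t,x)  = -1/3
  f_x(t,x)  = -7*x^4
  f_xx(t,x) = -28*x^3
Assemble drift = f_t + (1/2) f_xx = -14*x^3 - 1/3 and diffusion = f_x = -7*x^4. Substituting x = B_t:
  d(-7*B_t^5/5 - t/3) = (-14*B_t^3 - 1/3) dt + (-7*B_t^4) dB_t.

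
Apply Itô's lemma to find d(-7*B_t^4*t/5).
d(-7*B_t^4*t/5) = (7*B_t^2*(-B_t^2 - 6*t)/5) dt + (-28*B_t^3*t/5) dB_t

Itô's formula for f(t, x): d f(t, B_t) = (f_t + (1/2) f_xx) dt + f_x dB_t. Compute partials of f(t, x) = -7*t*x^4/5:
  f_t(t,x)  = -7*x^4/5
  f_x(t,x)  = -28*t*x^3/5
  f_xx(t,x) = -84*t*x^2/5
Assemble drift = f_t + (1/2) f_xx = 7*x^2*(-6*t - x^2)/5 and diffusion = f_x = -28*t*x^3/5. Substituting x = B_t:
  d(-7*B_t^4*t/5) = (7*B_t^2*(-B_t^2 - 6*t)/5) dt + (-28*B_t^3*t/5) dB_t.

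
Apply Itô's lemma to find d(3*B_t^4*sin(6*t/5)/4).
d(3*B_t^4*sin(6*t/5)/4) = (9*B_t^2*(B_t^2*cos(6*t/5) + 5*sin(6*t/5))/10) dt + (3*B_t^3*sin(6*t/5)) dB_t

Itô's formula for f(t, x): d f(t, B_t) = (f_t + (1/2) f_xx) dt + f_x dB_t. Compute partials of f(t, x) = 3*x^4*sin(6*t/5)/4:
  f_t(t,x)  = 9*x^4*cos(6*t/5)/10
  f_x(t,x)  = 3*x^3*sin(6*t/5)
  f_xx(t,x) = 9*x^2*sin(6*t/5)
Assemble drift = f_t + (1/2) f_xx = 9*x^2*(x^2*cos(6*t/5) + 5*sin(6*t/5))/10 and diffusion = f_x = 3*x^3*sin(6*t/5). Substituting x = B_t:
  d(3*B_t^4*sin(6*t/5)/4) = (9*B_t^2*(B_t^2*cos(6*t/5) + 5*sin(6*t/5))/10) dt + (3*B_t^3*sin(6*t/5)) dB_t.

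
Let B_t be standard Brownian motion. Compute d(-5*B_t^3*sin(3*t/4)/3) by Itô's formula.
d(-5*B_t^3*sin(3*t/4)/3) = (-5*B_t*(B_t^2*cos(3*t/4) + 4*sin(3*t/4))/4) dt + (-5*B_t^2*sin(3*t/4)) dB_t

Itô's formula for f(t, x): d f(t, B_t) = (f_t + (1/2) f_xx) dt + f_x dB_t. Compute partials of f(t, x) = -5*x^3*sin(3*t/4)/3:
  f_t(t,x)  = -5*x^3*cos(3*t/4)/4
  f_x(t,x)  = -5*x^2*sin(3*t/4)
  f_xx(t,x) = -10*x*sin(3*t/4)
Assemble drift = f_t + (1/2) f_xx = -5*x*(x^2*cos(3*t/4) + 4*sin(3*t/4))/4 and diffusion = f_x = -5*x^2*sin(3*t/4). Substituting x = B_t:
  d(-5*B_t^3*sin(3*t/4)/3) = (-5*B_t*(B_t^2*cos(3*t/4) + 4*sin(3*t/4))/4) dt + (-5*B_t^2*sin(3*t/4)) dB_t.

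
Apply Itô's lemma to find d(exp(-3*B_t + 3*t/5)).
d(exp(-3*B_t + 3*t/5)) = (51*exp(-3*B_t + 3*t/5)/10) dt + (-3*exp(-3*B_t + 3*t/5)) dB_t

Itô's formula for f(t, x): d f(t, B_t) = (f_t + (1/2) f_xx) dt + f_x dB_t. Compute partials of f(t, x) = exp(3*t/5 - 3*x):
  f_t(t,x)  = 3*exp(3*t/5 - 3*x)/5
  f_x(t,x)  = -3*exp(3*t/5 - 3*x)
  f_xx(t,x) = 9*exp(3*t/5 - 3*x)
Assemble drift = f_t + (1/2) f_xx = 51*exp(3*t/5 - 3*x)/10 and diffusion = f_x = -3*exp(3*t/5 - 3*x). Substituting x = B_t:
  d(exp(-3*B_t + 3*t/5)) = (51*exp(-3*B_t + 3*t/5)/10) dt + (-3*exp(-3*B_t + 3*t/5)) dB_t.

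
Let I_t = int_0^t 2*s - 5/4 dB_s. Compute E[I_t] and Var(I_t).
E[I_t] = 0; Var(I_t) = t*(64*t^2 - 120*t + 75)/48

The Itô integral of a deterministic integrand f(s) has mean 0 because each increment f(s) * (B_{s+ds} - B_s) has mean 0. By the Itô isometry:
  Var( int_0^t f(s) dB_s ) = E[ (int_0^t f(s) dB_s)^2 ] = int_0^t f(s)^2 ds.
Here f(s) = 2*s - 5/4, so f(s)^2 = (8*s - 5)^2/16. Integrate:
  int_0^t ((8*s - 5)^2/16) ds = t*(64*t^2 - 120*t + 75)/48.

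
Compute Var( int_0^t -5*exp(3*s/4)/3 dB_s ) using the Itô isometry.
Var = 50*exp(3*t/2)/27 - 50/27

The Itô integral of a deterministic integrand f(s) has mean 0 because each increment f(s) * (B_{s+ds} - B_s) has mean 0. By the Itô isometry:
  Var( int_0^t f(s) dB_s ) = E[ (int_0^t f(s) dB_s)^2 ] = int_0^t f(s)^2 ds.
Here f(s) = -5*exp(3*s/4)/3, so f(s)^2 = 25*exp(3*s/2)/9. Integrate:
  int_0^t (25*exp(3*s/2)/9) ds = 50*exp(3*t/2)/27 - 50/27.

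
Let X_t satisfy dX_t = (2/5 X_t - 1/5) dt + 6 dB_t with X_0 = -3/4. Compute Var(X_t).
Var(X_t) = 45*exp(4*t/5) - 45

The variance V(t) = Var(X_t) satisfies V'(t) = 2 a V(t) + c^2 with V(0) = 0 (drift coefficient is linear in X, diffusion is constant). With a = 2/5, c = 6, the solution is
  V(t) = (c^2 / (2 a)) * (exp(2 a t) - 1)
       = (6^2 / (2*(2/5))) * (exp((4/5) t) - 1)
       = 45*exp(4*t/5) - 45.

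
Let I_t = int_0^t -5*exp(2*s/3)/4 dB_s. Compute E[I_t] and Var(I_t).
E[I_t] = 0; Var(I_t) = 75*exp(4*t/3)/64 - 75/64

The Itô integral of a deterministic integrand f(s) has mean 0 because each increment f(s) * (B_{s+ds} - B_s) has mean 0. By the Itô isometry:
  Var( int_0^t f(s) dB_s ) = E[ (int_0^t f(s) dB_s)^2 ] = int_0^t f(s)^2 ds.
Here f(s) = -5*exp(2*s/3)/4, so f(s)^2 = 25*exp(4*s/3)/16. Integrate:
  int_0^t (25*exp(4*s/3)/16) ds = 75*exp(4*t/3)/64 - 75/64.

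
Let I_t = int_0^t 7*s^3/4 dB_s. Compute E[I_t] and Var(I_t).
E[I_t] = 0; Var(I_t) = 7*t^7/16

The Itô integral of a deterministic integrand f(s) has mean 0 because each increment f(s) * (B_{s+ds} - B_s) has mean 0. By the Itô isometry:
  Var( int_0^t f(s) dB_s ) = E[ (int_0^t f(s) dB_s)^2 ] = int_0^t f(s)^2 ds.
Here f(s) = 7*s^3/4, so f(s)^2 = 49*s^6/16. Integrate:
  int_0^t (49*s^6/16) ds = 7*t^7/16.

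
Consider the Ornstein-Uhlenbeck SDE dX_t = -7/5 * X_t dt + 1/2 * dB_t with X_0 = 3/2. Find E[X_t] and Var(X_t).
E[X_t] = 3*exp(-7*t/5)/2; Var(X_t) = 5/56 - 5*exp(-14*t/5)/56

The OU SDE dX = -theta X dt + sigma dB admits the integrating factor exp(theta t): d(exp(theta t) X_t) = sigma exp(theta t) dB_t. Integrating from 0 to t:
  X_t = x_0 * exp(-theta t) + sigma * int_0^t exp(-theta (t-s)) dB_s.
The Itô integral has mean 0 and (by the Itô isometry) variance sigma^2 * int_0^t exp(-2 theta (t - s)) ds = sigma^2 * (1 - exp(-2 theta t)) / (2 theta).
With theta = 7/5, sigma = 1/2, x_0 = 3/2:
  E[X_t] = 3/2 * exp(-7/5 t) = 3*exp(-7*t/5)/2
  Var(X_t) = (1/2)^2 * (1 - exp(-2*7/5 t)) / (2 * 7/5) = 5/56 - 5*exp(-14*t/5)/56.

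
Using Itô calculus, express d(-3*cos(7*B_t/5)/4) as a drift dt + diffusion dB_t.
d(-3*cos(7*B_t/5)/4) = (147*cos(7*B_t/5)/200) dt + (21*sin(7*B_t/5)/20) dB_t

Itô's formula for f(B_t) gives d f(B_t) = f'(B_t) dB_t + (1/2) f''(B_t) dt. Compute derivatives of f(x) = -3*cos(7*x/5)/4:
  f'(x)  = 21*sin(7*x/5)/20
  f''(x) = 147*cos(7*x/5)/100
Substitute x = B_t and multiply the f'' term by 1/2:
  drift     = (1/2) * (147*cos(7*x/5)/100) evaluated at B_t = 147*cos(7*B_t/5)/200
  diffusion = (21*sin(7*x/5)/20) evaluated at B_t = 21*sin(7*B_t/5)/20
Therefore d(-3*cos(7*B_t/5)/4) = (147*cos(7*B_t/5)/200) dt + (21*sin(7*B_t/5)/20) dB_t.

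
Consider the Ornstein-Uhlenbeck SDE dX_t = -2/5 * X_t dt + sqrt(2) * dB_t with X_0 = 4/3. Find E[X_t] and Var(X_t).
E[X_t] = 4*exp(-2*t/5)/3; Var(X_t) = 5/2 - 5*exp(-4*t/5)/2

The OU SDE dX = -theta X dt + sigma dB admits the integrating factor exp(theta t): d(exp(theta t) X_t) = sigma exp(theta t) dB_t. Integrating from 0 to t:
  X_t = x_0 * exp(-theta t) + sigma * int_0^t exp(-theta (t-s)) dB_s.
The Itô integral has mean 0 and (by the Itô isometry) variance sigma^2 * int_0^t exp(-2 theta (t - s)) ds = sigma^2 * (1 - exp(-2 theta t)) / (2 theta).
With theta = 2/5, sigma = sqrt(2), x_0 = 4/3:
  E[X_t] = 4/3 * exp(-2/5 t) = 4*exp(-2*t/5)/3
  Var(X_t) = (sqrt(2))^2 * (1 - exp(-2*2/5 t)) / (2 * 2/5) = 5/2 - 5*exp(-4*t/5)/2.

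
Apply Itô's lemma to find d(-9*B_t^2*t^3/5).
d(-9*B_t^2*t^3/5) = (9*t^2*(-3*B_t^2 - t)/5) dt + (-18*B_t*t^3/5) dB_t

Itô's formula for f(t, x): d f(t, B_t) = (f_t + (1/2) f_xx) dt + f_x dB_t. Compute partials of f(t, x) = -9*t^3*x^2/5:
  f_t(t,x)  = -27*t^2*x^2/5
  f_x(t,x)  = -18*t^3*x/5
  f_xx(t,x) = -18*t^3/5
Assemble drift = f_t + (1/2) f_xx = 9*t^2*(-t - 3*x^2)/5 and diffusion = f_x = -18*t^3*x/5. Substituting x = B_t:
  d(-9*B_t^2*t^3/5) = (9*t^2*(-3*B_t^2 - t)/5) dt + (-18*B_t*t^3/5) dB_t.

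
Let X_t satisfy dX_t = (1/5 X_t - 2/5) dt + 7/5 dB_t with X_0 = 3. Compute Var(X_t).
Var(X_t) = 49*exp(2*t/5)/10 - 49/10

The variance V(t) = Var(X_t) satisfies V'(t) = 2 a V(t) + c^2 with V(0) = 0 (drift coefficient is linear in X, diffusion is constant). With a = 1/5, c = 7/5, the solution is
  V(t) = (c^2 / (2 a)) * (exp(2 a t) - 1)
       = ((7/5)^2 / (2*(1/5))) * (exp((2/5) t) - 1)
       = 49*exp(2*t/5)/10 - 49/10.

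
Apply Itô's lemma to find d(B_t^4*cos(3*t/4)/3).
d(B_t^4*cos(3*t/4)/3) = (B_t^2*(-B_t^2*sin(3*t/4) + 8*cos(3*t/4))/4) dt + (4*B_t^3*cos(3*t/4)/3) dB_t

Itô's formula for f(t, x): d f(t, B_t) = (f_t + (1/2) f_xx) dt + f_x dB_t. Compute partials of f(t, x) = x^4*cos(3*t/4)/3:
  f_t(t,x)  = -x^4*sin(3*t/4)/4
  f_x(t,x)  = 4*x^3*cos(3*t/4)/3
  f_xx(t,x) = 4*x^2*cos(3*t/4)
Assemble drift = f_t + (1/2) f_xx = x^2*(-x^2*sin(3*t/4) + 8*cos(3*t/4))/4 and diffusion = f_x = 4*x^3*cos(3*t/4)/3. Substituting x = B_t:
  d(B_t^4*cos(3*t/4)/3) = (B_t^2*(-B_t^2*sin(3*t/4) + 8*cos(3*t/4))/4) dt + (4*B_t^3*cos(3*t/4)/3) dB_t.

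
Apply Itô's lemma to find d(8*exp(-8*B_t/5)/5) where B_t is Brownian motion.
d(8*exp(-8*B_t/5)/5) = (256*exp(-8*B_t/5)/125) dt + (-64*exp(-8*B_t/5)/25) dB_t

Itô's formula for f(B_t) gives d f(B_t) = f'(B_t) dB_t + (1/2) f''(B_t) dt. Compute derivatives of f(x) = 8*exp(-8*x/5)/5:
  f'(x)  = -64*exp(-8*x/5)/25
  f''(x) = 512*exp(-8*x/5)/125
Substitute x = B_t and multiply the f'' term by 1/2:
  drift     = (1/2) * (512*exp(-8*x/5)/125) evaluated at B_t = 256*exp(-8*B_t/5)/125
  diffusion = (-64*exp(-8*x/5)/25) evaluated at B_t = -64*exp(-8*B_t/5)/25
Therefore d(8*exp(-8*B_t/5)/5) = (256*exp(-8*B_t/5)/125) dt + (-64*exp(-8*B_t/5)/25) dB_t.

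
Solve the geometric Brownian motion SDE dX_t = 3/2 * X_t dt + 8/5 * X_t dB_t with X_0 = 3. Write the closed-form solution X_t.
X_t = 3 * exp((11/50) * t + (8/5) * B_t)

For GBM dX = mu X dt + sigma X dB with X_0 = x_0, apply Itô to Y = log X: dY = (mu - sigma^2/2) dt + sigma dB, so Y_t = log(x_0) + (mu - sigma^2/2) t + sigma B_t and hence X_t = x_0 * exp((mu - sigma^2/2) t + sigma B_t).
With mu = 3/2, sigma = 8/5, x_0 = 3, this gives:
  X_t = 3 * exp((11/50) * t + (8/5) * B_t).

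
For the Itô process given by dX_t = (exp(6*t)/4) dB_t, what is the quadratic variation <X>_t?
<X>_t = exp(12*t)/192 - 1/192

For an Itô process dX_t = a(t) dt + b(t) dB_t, the quadratic variation is <X>_t = int_0^t b(s)^2 ds (the drift term does not contribute). Here b(s) = exp(6*s)/4, so
  b(s)^2 = exp(12*s)/16.
Integrating from 0 to t:
  <X>_t = int_0^t (exp(12*s)/16) ds = exp(12*t)/192 - 1/192.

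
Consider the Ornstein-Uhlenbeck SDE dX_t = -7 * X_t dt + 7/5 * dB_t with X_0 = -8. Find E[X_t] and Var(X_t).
E[X_t] = -8*exp(-7*t); Var(X_t) = 7/50 - 7*exp(-14*t)/50

The OU SDE dX = -theta X dt + sigma dB admits the integrating factor exp(theta t): d(exp(theta t) X_t) = sigma exp(theta t) dB_t. Integrating from 0 to t:
  X_t = x_0 * exp(-theta t) + sigma * int_0^t exp(-theta (t-s)) dB_s.
The Itô integral has mean 0 and (by the Itô isometry) variance sigma^2 * int_0^t exp(-2 theta (t - s)) ds = sigma^2 * (1 - exp(-2 theta t)) / (2 theta).
With theta = 7, sigma = 7/5, x_0 = -8:
  E[X_t] = -8 * exp(-7 t) = -8*exp(-7*t)
  Var(X_t) = (7/5)^2 * (1 - exp(-2*7 t)) / (2 * 7) = 7/50 - 7*exp(-14*t)/50.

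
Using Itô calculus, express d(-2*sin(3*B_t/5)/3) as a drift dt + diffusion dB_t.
d(-2*sin(3*B_t/5)/3) = (3*sin(3*B_t/5)/25) dt + (-2*cos(3*B_t/5)/5) dB_t

Itô's formula for f(B_t) gives d f(B_t) = f'(B_t) dB_t + (1/2) f''(B_t) dt. Compute derivatives of f(x) = -2*sin(3*x/5)/3:
  f'(x)  = -2*cos(3*x/5)/5
  f''(x) = 6*sin(3*x/5)/25
Substitute x = B_t and multiply the f'' term by 1/2:
  drift     = (1/2) * (6*sin(3*x/5)/25) evaluated at B_t = 3*sin(3*B_t/5)/25
  diffusion = (-2*cos(3*x/5)/5) evaluated at B_t = -2*cos(3*B_t/5)/5
Therefore d(-2*sin(3*B_t/5)/3) = (3*sin(3*B_t/5)/25) dt + (-2*cos(3*B_t/5)/5) dB_t.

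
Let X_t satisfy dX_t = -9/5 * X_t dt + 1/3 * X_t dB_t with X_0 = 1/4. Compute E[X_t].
E[X_t] = exp(-9*t/5)/4

For GBM dX = mu X dt + sigma X dB with X_0 = x_0, apply Itô to Y = log X: dY = (mu - sigma^2/2) dt + sigma dB, so Y_t = log(x_0) + (mu - sigma^2/2) t + sigma B_t and hence X_t = x_0 * exp((mu - sigma^2/2) t + sigma B_t).
With mu = -9/5, sigma = 1/3, x_0 = 1/4, this gives:
  X_t = 1/4 * exp((-167/90) * t + (1/3) * B_t).
Since sigma*B_t ~ Normal(0, sigma^2 t), E[exp(sigma*B_t)] = exp(sigma^2 t / 2); so E[X_t] = x_0 * exp((mu - sigma^2/2) t) * exp(sigma^2 t / 2) = x_0 * exp(mu t) = exp(-9*t/5)/4.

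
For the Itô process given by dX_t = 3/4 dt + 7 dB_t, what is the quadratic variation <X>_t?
<X>_t = 49*t

For an Itô process dX_t = a(t) dt + b(t) dB_t, the quadratic variation is <X>_t = int_0^t b(s)^2 ds (the drift term does not contribute). Here b(s) = 7, so
  b(s)^2 = 49.
Integrating from 0 to t:
  <X>_t = int_0^t (49) ds = 49*t.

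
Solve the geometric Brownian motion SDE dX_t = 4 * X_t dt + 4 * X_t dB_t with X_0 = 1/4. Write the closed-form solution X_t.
X_t = 1/4 * exp((-4) * t + (4) * B_t)

For GBM dX = mu X dt + sigma X dB with X_0 = x_0, apply Itô to Y = log X: dY = (mu - sigma^2/2) dt + sigma dB, so Y_t = log(x_0) + (mu - sigma^2/2) t + sigma B_t and hence X_t = x_0 * exp((mu - sigma^2/2) t + sigma B_t).
With mu = 4, sigma = 4, x_0 = 1/4, this gives:
  X_t = 1/4 * exp((-4) * t + (4) * B_t).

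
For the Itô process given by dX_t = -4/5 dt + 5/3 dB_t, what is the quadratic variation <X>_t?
<X>_t = 25*t/9

For an Itô process dX_t = a(t) dt + b(t) dB_t, the quadratic variation is <X>_t = int_0^t b(s)^2 ds (the drift term does not contribute). Here b(s) = 5/3, so
  b(s)^2 = 25/9.
Integrating from 0 to t:
  <X>_t = int_0^t (25/9) ds = 25*t/9.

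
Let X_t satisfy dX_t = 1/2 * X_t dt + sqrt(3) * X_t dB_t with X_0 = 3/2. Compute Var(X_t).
Var(X_t) = 9*(exp(3*t) - 1)*exp(t)/4

For GBM dX = mu X dt + sigma X dB with X_0 = x_0, apply Itô to Y = log X: dY = (mu - sigma^2/2) dt + sigma dB, so Y_t = log(x_0) + (mu - sigma^2/2) t + sigma B_t and hence X_t = x_0 * exp((mu - sigma^2/2) t + sigma B_t).
With mu = 1/2, sigma = sqrt(3), x_0 = 3/2, this gives:
  X_t = 3/2 * exp((-1) * t + (sqrt(3)) * B_t).
Since sigma*B_t ~ Normal(0, sigma^2 t), E[exp(sigma*B_t)] = exp(sigma^2 t / 2); so E[X_t] = x_0 * exp((mu - sigma^2/2) t) * exp(sigma^2 t / 2) = x_0 * exp(mu t) = 3*exp(t/2)/2.
Var(X_t) = E[X_t^2] - (E[X_t])^2 = x_0^2 * exp(2 mu t) * (exp(sigma^2 t) - 1) = 9*(exp(3*t) - 1)*exp(t)/4.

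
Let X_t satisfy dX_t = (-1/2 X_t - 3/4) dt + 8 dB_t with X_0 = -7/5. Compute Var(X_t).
Var(X_t) = 64 - 64*exp(-t)

The variance V(t) = Var(X_t) satisfies V'(t) = 2 a V(t) + c^2 with V(0) = 0 (drift coefficient is linear in X, diffusion is constant). With a = -1/2, c = 8, the solution is
  V(t) = (c^2 / (2 a)) * (exp(2 a t) - 1)
       = (8^2 / (2*(-1/2))) * (exp((-1) t) - 1)
       = 64 - 64*exp(-t).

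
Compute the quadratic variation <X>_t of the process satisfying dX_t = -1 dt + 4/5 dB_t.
<X>_t = 16*t/25

For an Itô process dX_t = a(t) dt + b(t) dB_t, the quadratic variation is <X>_t = int_0^t b(s)^2 ds (the drift term does not contribute). Here b(s) = 4/5, so
  b(s)^2 = 16/25.
Integrating from 0 to t:
  <X>_t = int_0^t (16/25) ds = 16*t/25.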